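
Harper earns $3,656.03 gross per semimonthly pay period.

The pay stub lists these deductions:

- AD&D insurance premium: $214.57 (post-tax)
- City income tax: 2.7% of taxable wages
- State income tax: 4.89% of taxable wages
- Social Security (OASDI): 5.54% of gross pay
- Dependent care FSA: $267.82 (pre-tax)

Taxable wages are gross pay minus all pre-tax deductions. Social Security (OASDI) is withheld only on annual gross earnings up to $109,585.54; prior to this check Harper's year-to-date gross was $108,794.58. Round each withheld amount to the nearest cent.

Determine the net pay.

Dependent care FSA: $267.82
Taxable wages = $3,656.03 − $267.82 = $3,388.21
City income tax: $3,388.21 × 0.027 = $91.48
State income tax: $3,388.21 × 0.0489 = $165.68
Social Security (OASDI): only $109,585.54 − $108,794.58 = $790.96 of this check is subject → $790.96 × 0.0554 = $43.82
AD&D insurance premium: $214.57
Total deductions = $267.82 + $91.48 + $165.68 + $43.82 + $214.57 = $783.37
Net pay = $3,656.03 − $783.37 = $2,872.66

$2,872.66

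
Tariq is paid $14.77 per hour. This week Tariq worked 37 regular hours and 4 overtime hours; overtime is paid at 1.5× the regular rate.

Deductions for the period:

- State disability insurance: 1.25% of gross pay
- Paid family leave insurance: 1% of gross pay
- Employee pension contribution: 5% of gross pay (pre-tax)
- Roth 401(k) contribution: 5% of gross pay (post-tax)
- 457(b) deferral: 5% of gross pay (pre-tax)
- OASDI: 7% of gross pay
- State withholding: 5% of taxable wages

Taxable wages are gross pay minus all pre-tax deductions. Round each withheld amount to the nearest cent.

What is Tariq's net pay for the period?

$452.50

Regular pay: 37 × $14.77 = $546.49
Overtime pay: 4 × $14.77 × 1.5 = $88.62
Gross pay = $546.49 + $88.62 = $635.11
Employee pension contribution: $635.11 × 0.05 = $31.76
457(b) deferral: $635.11 × 0.05 = $31.76
Pre-tax total = $31.76 + $31.76 = $63.52
Taxable wages = $635.11 − $63.52 = $571.59
State withholding: $571.59 × 0.05 = $28.58
Paid family leave insurance: $635.11 × 0.01 = $6.35
State disability insurance: $635.11 × 0.0125 = $7.94
OASDI: $635.11 × 0.07 = $44.46
Roth 401(k) contribution: $635.11 × 0.05 = $31.76
Total deductions = $31.76 + $31.76 + $28.58 + $6.35 + $7.94 + $44.46 + $31.76 = $182.61
Net pay = $635.11 − $182.61 = $452.50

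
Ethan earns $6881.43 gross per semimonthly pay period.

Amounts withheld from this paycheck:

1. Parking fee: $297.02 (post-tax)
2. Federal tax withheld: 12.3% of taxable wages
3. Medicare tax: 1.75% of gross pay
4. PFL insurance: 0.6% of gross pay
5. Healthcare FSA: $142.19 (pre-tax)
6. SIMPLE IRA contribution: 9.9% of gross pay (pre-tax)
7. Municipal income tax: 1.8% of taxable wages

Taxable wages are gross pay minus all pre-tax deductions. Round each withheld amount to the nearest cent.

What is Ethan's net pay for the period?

$4745.07

Healthcare FSA: $142.19
SIMPLE IRA contribution: $6881.43 × 0.099 = $681.26
Pre-tax total = $142.19 + $681.26 = $823.45
Taxable wages = $6881.43 − $823.45 = $6057.98
Municipal income tax: $6057.98 × 0.018 = $109.04
Federal tax withheld: $6057.98 × 0.123 = $745.13
PFL insurance: $6881.43 × 0.006 = $41.29
Medicare tax: $6881.43 × 0.0175 = $120.43
Parking fee: $297.02
Total deductions = $142.19 + $681.26 + $109.04 + $745.13 + $41.29 + $120.43 + $297.02 = $2136.36
Net pay = $6881.43 − $2136.36 = $4745.07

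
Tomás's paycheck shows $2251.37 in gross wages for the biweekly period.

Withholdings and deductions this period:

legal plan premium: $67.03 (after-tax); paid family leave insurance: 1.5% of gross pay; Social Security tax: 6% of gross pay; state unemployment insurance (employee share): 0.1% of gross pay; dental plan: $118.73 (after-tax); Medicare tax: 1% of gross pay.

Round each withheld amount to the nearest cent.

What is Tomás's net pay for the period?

Medicare tax: $2251.37 × 0.01 = $22.51
Paid family leave insurance: $2251.37 × 0.015 = $33.77
Social Security tax: $2251.37 × 0.06 = $135.08
State unemployment insurance (employee share): $2251.37 × 0.001 = $2.25
Dental plan: $118.73
Legal plan premium: $67.03
Total deductions = $22.51 + $33.77 + $135.08 + $2.25 + $118.73 + $67.03 = $379.37
Net pay = $2251.37 − $379.37 = $1872.00

$1872.00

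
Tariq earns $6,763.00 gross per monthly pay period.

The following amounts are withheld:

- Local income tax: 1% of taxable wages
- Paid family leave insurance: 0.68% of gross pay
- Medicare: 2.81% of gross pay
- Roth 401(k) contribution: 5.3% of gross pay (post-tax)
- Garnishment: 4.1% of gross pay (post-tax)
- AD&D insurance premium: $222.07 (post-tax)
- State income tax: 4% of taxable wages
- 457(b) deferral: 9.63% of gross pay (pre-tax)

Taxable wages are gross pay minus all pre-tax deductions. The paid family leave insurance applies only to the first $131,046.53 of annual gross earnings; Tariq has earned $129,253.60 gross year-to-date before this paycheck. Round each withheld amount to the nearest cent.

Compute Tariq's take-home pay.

457(b) deferral: $6,763.00 × 0.0963 = $651.28
Taxable wages = $6,763.00 − $651.28 = $6,111.72
State income tax: $6,111.72 × 0.04 = $244.47
Local income tax: $6,111.72 × 0.01 = $61.12
Paid family leave insurance: only $131,046.53 − $129,253.60 = $1,792.93 of this check is subject → $1,792.93 × 0.0068 = $12.19
Medicare: $6,763.00 × 0.0281 = $190.04
Garnishment: $6,763.00 × 0.041 = $277.28
Roth 401(k) contribution: $6,763.00 × 0.053 = $358.44
AD&D insurance premium: $222.07
Total deductions = $651.28 + $244.47 + $61.12 + $12.19 + $190.04 + $277.28 + $358.44 + $222.07 = $2,016.89
Net pay = $6,763.00 − $2,016.89 = $4,746.11

$4,746.11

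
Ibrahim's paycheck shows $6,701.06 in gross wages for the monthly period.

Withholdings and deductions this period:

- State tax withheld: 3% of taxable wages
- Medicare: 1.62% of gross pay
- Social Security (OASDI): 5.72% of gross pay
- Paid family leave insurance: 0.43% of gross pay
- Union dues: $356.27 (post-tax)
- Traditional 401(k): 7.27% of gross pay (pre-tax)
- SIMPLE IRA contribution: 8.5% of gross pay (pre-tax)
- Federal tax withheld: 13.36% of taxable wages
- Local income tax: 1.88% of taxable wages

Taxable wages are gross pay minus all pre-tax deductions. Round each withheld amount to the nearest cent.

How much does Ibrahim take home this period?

SIMPLE IRA contribution: $6,701.06 × 0.085 = $569.59
Traditional 401(k): $6,701.06 × 0.0727 = $487.17
Pre-tax total = $569.59 + $487.17 = $1,056.76
Taxable wages = $6,701.06 − $1,056.76 = $5,644.30
State tax withheld: $5,644.30 × 0.03 = $169.33
Federal tax withheld: $5,644.30 × 0.1336 = $754.08
Local income tax: $5,644.30 × 0.0188 = $106.11
Medicare: $6,701.06 × 0.0162 = $108.56
Social Security (OASDI): $6,701.06 × 0.0572 = $383.30
Paid family leave insurance: $6,701.06 × 0.0043 = $28.81
Union dues: $356.27
Total deductions = $569.59 + $487.17 + $169.33 + $754.08 + $106.11 + $108.56 + $383.30 + $28.81 + $356.27 = $2,963.22
Net pay = $6,701.06 − $2,963.22 = $3,737.84

$3,737.84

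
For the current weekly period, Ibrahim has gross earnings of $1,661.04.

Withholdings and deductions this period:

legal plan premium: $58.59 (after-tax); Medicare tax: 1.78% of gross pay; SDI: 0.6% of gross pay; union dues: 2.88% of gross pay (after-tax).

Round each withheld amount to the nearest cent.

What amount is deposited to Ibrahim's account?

$1,515.07

Medicare tax: $1,661.04 × 0.0178 = $29.57
SDI: $1,661.04 × 0.006 = $9.97
Legal plan premium: $58.59
Union dues: $1,661.04 × 0.0288 = $47.84
Total deductions = $29.57 + $9.97 + $58.59 + $47.84 = $145.97
Net pay = $1,661.04 − $145.97 = $1,515.07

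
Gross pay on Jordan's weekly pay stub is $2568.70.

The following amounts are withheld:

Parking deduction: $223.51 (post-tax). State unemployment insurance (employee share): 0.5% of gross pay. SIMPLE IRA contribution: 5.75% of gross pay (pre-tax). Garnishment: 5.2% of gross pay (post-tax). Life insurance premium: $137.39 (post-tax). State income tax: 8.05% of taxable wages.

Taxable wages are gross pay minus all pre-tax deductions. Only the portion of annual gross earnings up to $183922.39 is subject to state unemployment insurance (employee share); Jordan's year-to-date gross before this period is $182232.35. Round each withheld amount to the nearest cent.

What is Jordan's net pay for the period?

$1723.19

SIMPLE IRA contribution: $2568.70 × 0.0575 = $147.70
Taxable wages = $2568.70 − $147.70 = $2421.00
State income tax: $2421.00 × 0.0805 = $194.89
State unemployment insurance (employee share): only $183922.39 − $182232.35 = $1690.04 of this check is subject → $1690.04 × 0.005 = $8.45
Life insurance premium: $137.39
Parking deduction: $223.51
Garnishment: $2568.70 × 0.052 = $133.57
Total deductions = $147.70 + $194.89 + $8.45 + $137.39 + $223.51 + $133.57 = $845.51
Net pay = $2568.70 − $845.51 = $1723.19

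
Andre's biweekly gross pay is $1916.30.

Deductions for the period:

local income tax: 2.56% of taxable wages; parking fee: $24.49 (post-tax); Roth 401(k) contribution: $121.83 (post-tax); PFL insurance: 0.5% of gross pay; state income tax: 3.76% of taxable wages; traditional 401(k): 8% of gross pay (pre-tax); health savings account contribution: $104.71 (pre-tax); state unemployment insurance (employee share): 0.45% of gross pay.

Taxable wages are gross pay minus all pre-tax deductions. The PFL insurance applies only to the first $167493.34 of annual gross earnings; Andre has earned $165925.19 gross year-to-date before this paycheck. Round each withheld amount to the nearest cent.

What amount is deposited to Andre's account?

Health savings account contribution: $104.71
Traditional 401(k): $1916.30 × 0.08 = $153.30
Pre-tax total = $104.71 + $153.30 = $258.01
Taxable wages = $1916.30 − $258.01 = $1658.29
State income tax: $1658.29 × 0.0376 = $62.35
Local income tax: $1658.29 × 0.0256 = $42.45
PFL insurance: only $167493.34 − $165925.19 = $1568.15 of this check is subject → $1568.15 × 0.005 = $7.84
State unemployment insurance (employee share): $1916.30 × 0.0045 = $8.62
Parking fee: $24.49
Roth 401(k) contribution: $121.83
Total deductions = $104.71 + $153.30 + $62.35 + $42.45 + $7.84 + $8.62 + $24.49 + $121.83 = $525.59
Net pay = $1916.30 − $525.59 = $1390.71

$1390.71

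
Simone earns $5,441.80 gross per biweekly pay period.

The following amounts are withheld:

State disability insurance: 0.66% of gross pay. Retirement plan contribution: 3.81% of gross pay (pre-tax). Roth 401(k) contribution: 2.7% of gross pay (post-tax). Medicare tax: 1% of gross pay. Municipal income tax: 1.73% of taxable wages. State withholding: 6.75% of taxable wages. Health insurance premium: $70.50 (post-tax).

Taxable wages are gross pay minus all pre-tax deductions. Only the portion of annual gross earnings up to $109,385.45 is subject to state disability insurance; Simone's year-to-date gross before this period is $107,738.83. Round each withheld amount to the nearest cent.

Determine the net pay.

Retirement plan contribution: $5,441.80 × 0.0381 = $207.33
Taxable wages = $5,441.80 − $207.33 = $5,234.47
State withholding: $5,234.47 × 0.0675 = $353.33
Municipal income tax: $5,234.47 × 0.0173 = $90.56
Medicare tax: $5,441.80 × 0.01 = $54.42
State disability insurance: only $109,385.45 − $107,738.83 = $1,646.62 of this check is subject → $1,646.62 × 0.0066 = $10.87
Health insurance premium: $70.50
Roth 401(k) contribution: $5,441.80 × 0.027 = $146.93
Total deductions = $207.33 + $353.33 + $90.56 + $54.42 + $10.87 + $70.50 + $146.93 = $933.94
Net pay = $5,441.80 − $933.94 = $4,507.86

$4,507.86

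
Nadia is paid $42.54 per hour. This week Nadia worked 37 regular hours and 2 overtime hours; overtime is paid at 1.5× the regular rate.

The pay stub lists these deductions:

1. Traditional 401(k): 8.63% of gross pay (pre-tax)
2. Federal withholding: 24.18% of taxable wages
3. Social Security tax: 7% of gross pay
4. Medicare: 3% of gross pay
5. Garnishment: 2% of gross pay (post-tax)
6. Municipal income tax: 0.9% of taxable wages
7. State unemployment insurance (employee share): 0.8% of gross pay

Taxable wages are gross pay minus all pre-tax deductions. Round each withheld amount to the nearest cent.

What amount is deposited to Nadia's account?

Regular pay: 37 × $42.54 = $1,573.98
Overtime pay: 2 × $42.54 × 1.5 = $127.62
Gross pay = $1,573.98 + $127.62 = $1,701.60
Traditional 401(k): $1,701.60 × 0.0863 = $146.85
Taxable wages = $1,701.60 − $146.85 = $1,554.75
Federal withholding: $1,554.75 × 0.2418 = $375.94
Municipal income tax: $1,554.75 × 0.009 = $13.99
Social Security tax: $1,701.60 × 0.07 = $119.11
Medicare: $1,701.60 × 0.03 = $51.05
State unemployment insurance (employee share): $1,701.60 × 0.008 = $13.61
Garnishment: $1,701.60 × 0.02 = $34.03
Total deductions = $146.85 + $375.94 + $13.99 + $119.11 + $51.05 + $13.61 + $34.03 = $754.58
Net pay = $1,701.60 − $754.58 = $947.02

$947.02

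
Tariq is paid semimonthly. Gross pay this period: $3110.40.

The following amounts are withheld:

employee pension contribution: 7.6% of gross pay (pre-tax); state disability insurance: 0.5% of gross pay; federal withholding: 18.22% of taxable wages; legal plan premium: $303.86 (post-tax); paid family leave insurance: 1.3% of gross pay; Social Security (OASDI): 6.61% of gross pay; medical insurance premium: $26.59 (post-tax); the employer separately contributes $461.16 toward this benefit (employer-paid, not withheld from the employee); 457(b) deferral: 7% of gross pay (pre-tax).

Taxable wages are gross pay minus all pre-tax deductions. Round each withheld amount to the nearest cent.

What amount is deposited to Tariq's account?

457(b) deferral: $3110.40 × 0.07 = $217.73
Employee pension contribution: $3110.40 × 0.076 = $236.39
Pre-tax total = $217.73 + $236.39 = $454.12
Taxable wages = $3110.40 − $454.12 = $2656.28
Federal withholding: $2656.28 × 0.1822 = $483.97
Paid family leave insurance: $3110.40 × 0.013 = $40.44
Social Security (OASDI): $3110.40 × 0.0661 = $205.60
State disability insurance: $3110.40 × 0.005 = $15.55
Medical insurance premium: $26.59
Legal plan premium: $303.86
(Employer's $461.16 toward medical insurance premium is not withheld from the employee.)
Total deductions = $217.73 + $236.39 + $483.97 + $40.44 + $205.60 + $15.55 + $26.59 + $303.86 = $1530.13
Net pay = $3110.40 − $1530.13 = $1580.27

$1580.27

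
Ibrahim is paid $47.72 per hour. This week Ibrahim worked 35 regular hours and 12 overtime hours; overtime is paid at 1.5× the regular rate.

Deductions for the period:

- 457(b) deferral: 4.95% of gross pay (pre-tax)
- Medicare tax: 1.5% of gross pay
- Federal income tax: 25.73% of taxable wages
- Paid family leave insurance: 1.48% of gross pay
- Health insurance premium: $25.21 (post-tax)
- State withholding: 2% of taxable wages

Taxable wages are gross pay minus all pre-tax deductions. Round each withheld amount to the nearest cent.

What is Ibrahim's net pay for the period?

Regular pay: 35 × $47.72 = $1,670.20
Overtime pay: 12 × $47.72 × 1.5 = $858.96
Gross pay = $1,670.20 + $858.96 = $2,529.16
457(b) deferral: $2,529.16 × 0.0495 = $125.19
Taxable wages = $2,529.16 − $125.19 = $2,403.97
State withholding: $2,403.97 × 0.02 = $48.08
Federal income tax: $2,403.97 × 0.2573 = $618.54
Medicare tax: $2,529.16 × 0.015 = $37.94
Paid family leave insurance: $2,529.16 × 0.0148 = $37.43
Health insurance premium: $25.21
Total deductions = $125.19 + $48.08 + $618.54 + $37.94 + $37.43 + $25.21 = $892.39
Net pay = $2,529.16 − $892.39 = $1,636.77

$1,636.77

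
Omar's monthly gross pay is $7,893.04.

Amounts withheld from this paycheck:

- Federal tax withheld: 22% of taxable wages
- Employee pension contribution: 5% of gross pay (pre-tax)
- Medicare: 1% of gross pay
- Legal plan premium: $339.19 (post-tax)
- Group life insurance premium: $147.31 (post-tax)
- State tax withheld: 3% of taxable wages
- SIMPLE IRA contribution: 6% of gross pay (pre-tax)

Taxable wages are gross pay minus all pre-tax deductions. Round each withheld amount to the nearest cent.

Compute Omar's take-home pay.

SIMPLE IRA contribution: $7,893.04 × 0.06 = $473.58
Employee pension contribution: $7,893.04 × 0.05 = $394.65
Pre-tax total = $473.58 + $394.65 = $868.23
Taxable wages = $7,893.04 − $868.23 = $7,024.81
Federal tax withheld: $7,024.81 × 0.22 = $1,545.46
State tax withheld: $7,024.81 × 0.03 = $210.74
Medicare: $7,893.04 × 0.01 = $78.93
Group life insurance premium: $147.31
Legal plan premium: $339.19
Total deductions = $473.58 + $394.65 + $1,545.46 + $210.74 + $78.93 + $147.31 + $339.19 = $3,189.86
Net pay = $7,893.04 − $3,189.86 = $4,703.18

$4,703.18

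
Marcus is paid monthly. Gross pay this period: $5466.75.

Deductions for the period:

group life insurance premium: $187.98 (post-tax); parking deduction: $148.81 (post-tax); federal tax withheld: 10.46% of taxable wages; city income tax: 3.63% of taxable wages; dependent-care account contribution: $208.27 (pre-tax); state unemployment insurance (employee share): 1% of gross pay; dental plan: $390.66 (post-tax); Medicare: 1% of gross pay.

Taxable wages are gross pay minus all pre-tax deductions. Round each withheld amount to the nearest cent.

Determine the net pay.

$3680.77

Dependent-care account contribution: $208.27
Taxable wages = $5466.75 − $208.27 = $5258.48
City income tax: $5258.48 × 0.0363 = $190.88
Federal tax withheld: $5258.48 × 0.1046 = $550.04
State unemployment insurance (employee share): $5466.75 × 0.01 = $54.67
Medicare: $5466.75 × 0.01 = $54.67
Dental plan: $390.66
Parking deduction: $148.81
Group life insurance premium: $187.98
Total deductions = $208.27 + $190.88 + $550.04 + $54.67 + $54.67 + $390.66 + $148.81 + $187.98 = $1785.98
Net pay = $5466.75 − $1785.98 = $3680.77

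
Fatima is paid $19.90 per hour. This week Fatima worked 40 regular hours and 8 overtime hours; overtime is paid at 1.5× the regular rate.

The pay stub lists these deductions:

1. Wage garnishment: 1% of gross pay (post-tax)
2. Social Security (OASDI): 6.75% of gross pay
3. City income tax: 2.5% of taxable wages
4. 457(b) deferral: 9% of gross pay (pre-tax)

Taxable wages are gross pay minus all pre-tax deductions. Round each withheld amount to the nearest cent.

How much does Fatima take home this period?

$837.93

Regular pay: 40 × $19.90 = $796.00
Overtime pay: 8 × $19.90 × 1.5 = $238.80
Gross pay = $796.00 + $238.80 = $1034.80
457(b) deferral: $1034.80 × 0.09 = $93.13
Taxable wages = $1034.80 − $93.13 = $941.67
City income tax: $941.67 × 0.025 = $23.54
Social Security (OASDI): $1034.80 × 0.0675 = $69.85
Wage garnishment: $1034.80 × 0.01 = $10.35
Total deductions = $93.13 + $23.54 + $69.85 + $10.35 = $196.87
Net pay = $1034.80 − $196.87 = $837.93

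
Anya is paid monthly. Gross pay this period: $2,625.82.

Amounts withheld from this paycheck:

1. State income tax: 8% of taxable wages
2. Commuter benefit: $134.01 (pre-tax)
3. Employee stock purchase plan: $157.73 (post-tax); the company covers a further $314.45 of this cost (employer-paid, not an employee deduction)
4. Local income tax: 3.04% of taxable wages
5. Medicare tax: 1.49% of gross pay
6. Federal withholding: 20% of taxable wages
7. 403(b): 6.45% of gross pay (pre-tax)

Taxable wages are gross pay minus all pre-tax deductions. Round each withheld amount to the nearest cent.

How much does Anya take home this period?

$1,404.70

403(b): $2,625.82 × 0.0645 = $169.37
Commuter benefit: $134.01
Pre-tax total = $169.37 + $134.01 = $303.38
Taxable wages = $2,625.82 − $303.38 = $2,322.44
Local income tax: $2,322.44 × 0.0304 = $70.60
Federal withholding: $2,322.44 × 0.2 = $464.49
State income tax: $2,322.44 × 0.08 = $185.80
Medicare tax: $2,625.82 × 0.0149 = $39.12
Employee stock purchase plan: $157.73
(Employer's $314.45 toward employee stock purchase plan is not withheld from the employee.)
Total deductions = $169.37 + $134.01 + $70.60 + $464.49 + $185.80 + $39.12 + $157.73 = $1,221.12
Net pay = $2,625.82 − $1,221.12 = $1,404.70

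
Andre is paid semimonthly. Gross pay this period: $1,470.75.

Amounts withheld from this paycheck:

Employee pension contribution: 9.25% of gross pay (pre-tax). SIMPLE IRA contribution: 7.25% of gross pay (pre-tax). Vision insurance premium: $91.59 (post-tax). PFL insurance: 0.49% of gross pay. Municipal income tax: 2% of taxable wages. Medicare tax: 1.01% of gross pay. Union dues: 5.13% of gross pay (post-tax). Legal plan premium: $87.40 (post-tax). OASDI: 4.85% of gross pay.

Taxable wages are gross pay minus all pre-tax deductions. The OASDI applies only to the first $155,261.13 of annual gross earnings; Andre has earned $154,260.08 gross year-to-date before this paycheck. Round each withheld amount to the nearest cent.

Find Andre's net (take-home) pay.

$878.47

SIMPLE IRA contribution: $1,470.75 × 0.0725 = $106.63
Employee pension contribution: $1,470.75 × 0.0925 = $136.04
Pre-tax total = $106.63 + $136.04 = $242.67
Taxable wages = $1,470.75 − $242.67 = $1,228.08
Municipal income tax: $1,228.08 × 0.02 = $24.56
Medicare tax: $1,470.75 × 0.0101 = $14.85
OASDI: only $155,261.13 − $154,260.08 = $1,001.05 of this check is subject → $1,001.05 × 0.0485 = $48.55
PFL insurance: $1,470.75 × 0.0049 = $7.21
Legal plan premium: $87.40
Vision insurance premium: $91.59
Union dues: $1,470.75 × 0.0513 = $75.45
Total deductions = $106.63 + $136.04 + $24.56 + $14.85 + $48.55 + $7.21 + $87.40 + $91.59 + $75.45 = $592.28
Net pay = $1,470.75 − $592.28 = $878.47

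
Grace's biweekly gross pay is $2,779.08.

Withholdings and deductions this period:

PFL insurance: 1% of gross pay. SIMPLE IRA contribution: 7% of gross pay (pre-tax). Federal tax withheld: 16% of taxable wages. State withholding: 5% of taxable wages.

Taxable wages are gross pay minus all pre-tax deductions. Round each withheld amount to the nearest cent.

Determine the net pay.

$2,013.99

SIMPLE IRA contribution: $2,779.08 × 0.07 = $194.54
Taxable wages = $2,779.08 − $194.54 = $2,584.54
State withholding: $2,584.54 × 0.05 = $129.23
Federal tax withheld: $2,584.54 × 0.16 = $413.53
PFL insurance: $2,779.08 × 0.01 = $27.79
Total deductions = $194.54 + $129.23 + $413.53 + $27.79 = $765.09
Net pay = $2,779.08 − $765.09 = $2,013.99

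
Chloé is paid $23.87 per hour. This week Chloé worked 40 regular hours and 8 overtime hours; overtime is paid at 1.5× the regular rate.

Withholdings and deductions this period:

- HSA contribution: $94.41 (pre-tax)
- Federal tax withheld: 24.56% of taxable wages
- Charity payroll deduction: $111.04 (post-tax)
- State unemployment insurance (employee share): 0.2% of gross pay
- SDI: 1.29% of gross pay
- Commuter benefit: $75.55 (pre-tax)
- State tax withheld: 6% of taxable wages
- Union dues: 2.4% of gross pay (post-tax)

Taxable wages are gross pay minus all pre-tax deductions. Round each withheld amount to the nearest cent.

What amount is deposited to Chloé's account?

$584.57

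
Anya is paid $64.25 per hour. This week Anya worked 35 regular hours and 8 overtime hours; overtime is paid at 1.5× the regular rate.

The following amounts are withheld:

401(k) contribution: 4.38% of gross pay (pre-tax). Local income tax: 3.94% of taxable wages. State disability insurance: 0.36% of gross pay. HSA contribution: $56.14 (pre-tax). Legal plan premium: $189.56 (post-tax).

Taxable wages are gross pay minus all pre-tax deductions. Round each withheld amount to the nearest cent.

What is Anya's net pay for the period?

Regular pay: 35 × $64.25 = $2248.75
Overtime pay: 8 × $64.25 × 1.5 = $771.00
Gross pay = $2248.75 + $771.00 = $3019.75
401(k) contribution: $3019.75 × 0.0438 = $132.27
HSA contribution: $56.14
Pre-tax total = $132.27 + $56.14 = $188.41
Taxable wages = $3019.75 − $188.41 = $2831.34
Local income tax: $2831.34 × 0.0394 = $111.55
State disability insurance: $3019.75 × 0.0036 = $10.87
Legal plan premium: $189.56
Total deductions = $132.27 + $56.14 + $111.55 + $10.87 + $189.56 = $500.39
Net pay = $3019.75 − $500.39 = $2519.36

$2519.36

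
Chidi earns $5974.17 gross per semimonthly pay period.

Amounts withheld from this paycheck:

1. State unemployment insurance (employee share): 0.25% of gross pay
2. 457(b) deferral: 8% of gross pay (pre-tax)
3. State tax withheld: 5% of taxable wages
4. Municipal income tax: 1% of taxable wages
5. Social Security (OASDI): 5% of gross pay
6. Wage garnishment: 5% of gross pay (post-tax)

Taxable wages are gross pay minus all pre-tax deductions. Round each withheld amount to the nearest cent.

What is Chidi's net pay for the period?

$4554.11

457(b) deferral: $5974.17 × 0.08 = $477.93
Taxable wages = $5974.17 − $477.93 = $5496.24
State tax withheld: $5496.24 × 0.05 = $274.81
Municipal income tax: $5496.24 × 0.01 = $54.96
Social Security (OASDI): $5974.17 × 0.05 = $298.71
State unemployment insurance (employee share): $5974.17 × 0.0025 = $14.94
Wage garnishment: $5974.17 × 0.05 = $298.71
Total deductions = $477.93 + $274.81 + $54.96 + $298.71 + $14.94 + $298.71 = $1420.06
Net pay = $5974.17 − $1420.06 = $4554.11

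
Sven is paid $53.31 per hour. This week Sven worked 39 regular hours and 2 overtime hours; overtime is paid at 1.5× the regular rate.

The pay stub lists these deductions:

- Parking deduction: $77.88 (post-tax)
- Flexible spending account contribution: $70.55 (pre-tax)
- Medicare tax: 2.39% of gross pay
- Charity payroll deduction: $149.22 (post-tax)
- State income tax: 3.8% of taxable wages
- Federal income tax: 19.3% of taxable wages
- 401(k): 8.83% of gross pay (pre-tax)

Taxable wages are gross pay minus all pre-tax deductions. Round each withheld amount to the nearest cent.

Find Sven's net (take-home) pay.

$1,234.90

Regular pay: 39 × $53.31 = $2,079.09
Overtime pay: 2 × $53.31 × 1.5 = $159.93
Gross pay = $2,079.09 + $159.93 = $2,239.02
401(k): $2,239.02 × 0.0883 = $197.71
Flexible spending account contribution: $70.55
Pre-tax total = $197.71 + $70.55 = $268.26
Taxable wages = $2,239.02 − $268.26 = $1,970.76
State income tax: $1,970.76 × 0.038 = $74.89
Federal income tax: $1,970.76 × 0.193 = $380.36
Medicare tax: $2,239.02 × 0.0239 = $53.51
Charity payroll deduction: $149.22
Parking deduction: $77.88
Total deductions = $197.71 + $70.55 + $74.89 + $380.36 + $53.51 + $149.22 + $77.88 = $1,004.12
Net pay = $2,239.02 − $1,004.12 = $1,234.90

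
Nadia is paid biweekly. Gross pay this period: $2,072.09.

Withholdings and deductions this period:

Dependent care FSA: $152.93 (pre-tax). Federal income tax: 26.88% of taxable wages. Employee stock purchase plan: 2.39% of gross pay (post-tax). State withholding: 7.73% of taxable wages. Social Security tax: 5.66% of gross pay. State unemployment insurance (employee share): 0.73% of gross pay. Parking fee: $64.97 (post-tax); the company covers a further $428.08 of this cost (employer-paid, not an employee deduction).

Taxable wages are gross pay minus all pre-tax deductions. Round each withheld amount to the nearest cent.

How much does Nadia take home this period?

$1,008.04

Dependent care FSA: $152.93
Taxable wages = $2,072.09 − $152.93 = $1,919.16
State withholding: $1,919.16 × 0.0773 = $148.35
Federal income tax: $1,919.16 × 0.2688 = $515.87
Social Security tax: $2,072.09 × 0.0566 = $117.28
State unemployment insurance (employee share): $2,072.09 × 0.0073 = $15.13
Employee stock purchase plan: $2,072.09 × 0.0239 = $49.52
Parking fee: $64.97
(Employer's $428.08 toward parking fee is not withheld from the employee.)
Total deductions = $152.93 + $148.35 + $515.87 + $117.28 + $15.13 + $49.52 + $64.97 = $1,064.05
Net pay = $2,072.09 − $1,064.05 = $1,008.04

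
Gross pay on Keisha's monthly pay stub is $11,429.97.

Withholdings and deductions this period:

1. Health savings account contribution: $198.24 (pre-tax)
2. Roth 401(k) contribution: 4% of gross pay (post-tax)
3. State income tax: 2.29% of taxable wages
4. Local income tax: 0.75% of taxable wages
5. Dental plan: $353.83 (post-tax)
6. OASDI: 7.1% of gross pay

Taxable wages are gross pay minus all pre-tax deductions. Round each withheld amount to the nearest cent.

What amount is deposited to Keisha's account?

$9,267.72

Health savings account contribution: $198.24
Taxable wages = $11,429.97 − $198.24 = $11,231.73
Local income tax: $11,231.73 × 0.0075 = $84.24
State income tax: $11,231.73 × 0.0229 = $257.21
OASDI: $11,429.97 × 0.071 = $811.53
Dental plan: $353.83
Roth 401(k) contribution: $11,429.97 × 0.04 = $457.20
Total deductions = $198.24 + $84.24 + $257.21 + $811.53 + $353.83 + $457.20 = $2,162.25
Net pay = $11,429.97 − $2,162.25 = $9,267.72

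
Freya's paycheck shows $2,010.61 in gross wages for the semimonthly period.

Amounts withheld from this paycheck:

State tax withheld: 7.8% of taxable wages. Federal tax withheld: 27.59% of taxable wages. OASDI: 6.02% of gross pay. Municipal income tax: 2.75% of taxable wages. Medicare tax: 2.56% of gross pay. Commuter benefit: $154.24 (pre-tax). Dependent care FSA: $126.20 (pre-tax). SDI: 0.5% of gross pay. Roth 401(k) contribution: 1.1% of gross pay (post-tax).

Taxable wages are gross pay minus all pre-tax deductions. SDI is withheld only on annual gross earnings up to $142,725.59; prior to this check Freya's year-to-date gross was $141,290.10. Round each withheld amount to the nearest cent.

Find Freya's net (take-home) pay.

Commuter benefit: $154.24
Dependent care FSA: $126.20
Pre-tax total = $154.24 + $126.20 = $280.44
Taxable wages = $2,010.61 − $280.44 = $1,730.17
Municipal income tax: $1,730.17 × 0.0275 = $47.58
State tax withheld: $1,730.17 × 0.078 = $134.95
Federal tax withheld: $1,730.17 × 0.2759 = $477.35
SDI: only $142,725.59 − $141,290.10 = $1,435.49 of this check is subject → $1,435.49 × 0.005 = $7.18
Medicare tax: $2,010.61 × 0.0256 = $51.47
OASDI: $2,010.61 × 0.0602 = $121.04
Roth 401(k) contribution: $2,010.61 × 0.011 = $22.12
Total deductions = $154.24 + $126.20 + $47.58 + $134.95 + $477.35 + $7.18 + $51.47 + $121.04 + $22.12 = $1,142.13
Net pay = $2,010.61 − $1,142.13 = $868.48

$868.48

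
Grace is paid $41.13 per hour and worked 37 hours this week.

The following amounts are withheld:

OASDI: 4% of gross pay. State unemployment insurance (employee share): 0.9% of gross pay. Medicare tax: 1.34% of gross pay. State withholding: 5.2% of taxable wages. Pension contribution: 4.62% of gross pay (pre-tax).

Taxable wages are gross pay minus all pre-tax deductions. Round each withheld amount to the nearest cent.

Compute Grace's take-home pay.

$1281.06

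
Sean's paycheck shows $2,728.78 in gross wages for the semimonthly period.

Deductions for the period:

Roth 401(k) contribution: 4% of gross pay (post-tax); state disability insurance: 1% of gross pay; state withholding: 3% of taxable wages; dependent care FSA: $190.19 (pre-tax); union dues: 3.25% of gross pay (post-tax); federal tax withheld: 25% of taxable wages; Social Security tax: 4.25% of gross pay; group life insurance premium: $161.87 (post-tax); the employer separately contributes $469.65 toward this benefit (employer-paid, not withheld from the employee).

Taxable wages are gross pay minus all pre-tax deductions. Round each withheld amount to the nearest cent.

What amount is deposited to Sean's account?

Dependent care FSA: $190.19
Taxable wages = $2,728.78 − $190.19 = $2,538.59
Federal tax withheld: $2,538.59 × 0.25 = $634.65
State withholding: $2,538.59 × 0.03 = $76.16
State disability insurance: $2,728.78 × 0.01 = $27.29
Social Security tax: $2,728.78 × 0.0425 = $115.97
Union dues: $2,728.78 × 0.0325 = $88.69
Roth 401(k) contribution: $2,728.78 × 0.04 = $109.15
Group life insurance premium: $161.87
(Employer's $469.65 toward group life insurance premium is not withheld from the employee.)
Total deductions = $190.19 + $634.65 + $76.16 + $27.29 + $115.97 + $88.69 + $109.15 + $161.87 = $1,403.97
Net pay = $2,728.78 − $1,403.97 = $1,324.81

$1,324.81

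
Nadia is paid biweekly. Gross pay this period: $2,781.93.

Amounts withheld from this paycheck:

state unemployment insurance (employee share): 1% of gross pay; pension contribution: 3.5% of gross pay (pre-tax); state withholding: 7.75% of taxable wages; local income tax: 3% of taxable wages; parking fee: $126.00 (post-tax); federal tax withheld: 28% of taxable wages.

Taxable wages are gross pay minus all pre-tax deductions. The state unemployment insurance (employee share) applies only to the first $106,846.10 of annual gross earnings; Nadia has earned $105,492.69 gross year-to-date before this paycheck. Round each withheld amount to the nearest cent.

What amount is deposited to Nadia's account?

$1,504.76

Pension contribution: $2,781.93 × 0.035 = $97.37
Taxable wages = $2,781.93 − $97.37 = $2,684.56
Federal tax withheld: $2,684.56 × 0.28 = $751.68
Local income tax: $2,684.56 × 0.03 = $80.54
State withholding: $2,684.56 × 0.0775 = $208.05
State unemployment insurance (employee share): only $106,846.10 − $105,492.69 = $1,353.41 of this check is subject → $1,353.41 × 0.01 = $13.53
Parking fee: $126.00
Total deductions = $97.37 + $751.68 + $80.54 + $208.05 + $13.53 + $126.00 = $1,277.17
Net pay = $2,781.93 − $1,277.17 = $1,504.76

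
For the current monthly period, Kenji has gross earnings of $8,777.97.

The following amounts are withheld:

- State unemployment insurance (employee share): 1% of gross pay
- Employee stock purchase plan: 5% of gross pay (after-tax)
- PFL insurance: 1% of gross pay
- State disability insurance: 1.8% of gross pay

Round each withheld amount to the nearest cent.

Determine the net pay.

$8,005.51

PFL insurance: $8,777.97 × 0.01 = $87.78
State disability insurance: $8,777.97 × 0.018 = $158.00
State unemployment insurance (employee share): $8,777.97 × 0.01 = $87.78
Employee stock purchase plan: $8,777.97 × 0.05 = $438.90
Total deductions = $87.78 + $158.00 + $87.78 + $438.90 = $772.46
Net pay = $8,777.97 − $772.46 = $8,005.51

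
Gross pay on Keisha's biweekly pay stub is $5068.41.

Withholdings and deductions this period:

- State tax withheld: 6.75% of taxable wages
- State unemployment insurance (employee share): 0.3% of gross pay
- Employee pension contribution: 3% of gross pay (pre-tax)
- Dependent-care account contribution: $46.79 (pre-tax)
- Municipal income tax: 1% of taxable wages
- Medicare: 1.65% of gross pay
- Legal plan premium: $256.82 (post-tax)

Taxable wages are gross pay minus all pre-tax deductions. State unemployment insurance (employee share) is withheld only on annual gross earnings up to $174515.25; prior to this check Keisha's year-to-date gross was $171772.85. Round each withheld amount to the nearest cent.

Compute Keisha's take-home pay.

Employee pension contribution: $5068.41 × 0.03 = $152.05
Dependent-care account contribution: $46.79
Pre-tax total = $152.05 + $46.79 = $198.84
Taxable wages = $5068.41 − $198.84 = $4869.57
State tax withheld: $4869.57 × 0.0675 = $328.70
Municipal income tax: $4869.57 × 0.01 = $48.70
State unemployment insurance (employee share): only $174515.25 − $171772.85 = $2742.40 of this check is subject → $2742.40 × 0.003 = $8.23
Medicare: $5068.41 × 0.0165 = $83.63
Legal plan premium: $256.82
Total deductions = $152.05 + $46.79 + $328.70 + $48.70 + $8.23 + $83.63 + $256.82 = $924.92
Net pay = $5068.41 − $924.92 = $4143.49

$4143.49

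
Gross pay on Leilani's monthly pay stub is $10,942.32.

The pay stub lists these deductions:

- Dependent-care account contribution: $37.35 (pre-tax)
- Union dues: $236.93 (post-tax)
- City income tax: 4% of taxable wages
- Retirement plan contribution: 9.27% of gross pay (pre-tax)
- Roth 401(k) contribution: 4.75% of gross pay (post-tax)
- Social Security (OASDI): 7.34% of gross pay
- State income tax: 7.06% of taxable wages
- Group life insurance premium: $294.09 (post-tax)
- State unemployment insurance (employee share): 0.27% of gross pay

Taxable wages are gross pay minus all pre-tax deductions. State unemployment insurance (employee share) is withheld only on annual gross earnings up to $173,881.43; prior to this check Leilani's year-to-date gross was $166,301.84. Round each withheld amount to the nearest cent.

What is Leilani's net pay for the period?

Dependent-care account contribution: $37.35
Retirement plan contribution: $10,942.32 × 0.0927 = $1,014.35
Pre-tax total = $37.35 + $1,014.35 = $1,051.70
Taxable wages = $10,942.32 − $1,051.70 = $9,890.62
City income tax: $9,890.62 × 0.04 = $395.62
State income tax: $9,890.62 × 0.0706 = $698.28
Social Security (OASDI): $10,942.32 × 0.0734 = $803.17
State unemployment insurance (employee share): only $173,881.43 − $166,301.84 = $7,579.59 of this check is subject → $7,579.59 × 0.0027 = $20.46
Union dues: $236.93
Roth 401(k) contribution: $10,942.32 × 0.0475 = $519.76
Group life insurance premium: $294.09
Total deductions = $37.35 + $1,014.35 + $395.62 + $698.28 + $803.17 + $20.46 + $236.93 + $519.76 + $294.09 = $4,020.01
Net pay = $10,942.32 − $4,020.01 = $6,922.31

$6,922.31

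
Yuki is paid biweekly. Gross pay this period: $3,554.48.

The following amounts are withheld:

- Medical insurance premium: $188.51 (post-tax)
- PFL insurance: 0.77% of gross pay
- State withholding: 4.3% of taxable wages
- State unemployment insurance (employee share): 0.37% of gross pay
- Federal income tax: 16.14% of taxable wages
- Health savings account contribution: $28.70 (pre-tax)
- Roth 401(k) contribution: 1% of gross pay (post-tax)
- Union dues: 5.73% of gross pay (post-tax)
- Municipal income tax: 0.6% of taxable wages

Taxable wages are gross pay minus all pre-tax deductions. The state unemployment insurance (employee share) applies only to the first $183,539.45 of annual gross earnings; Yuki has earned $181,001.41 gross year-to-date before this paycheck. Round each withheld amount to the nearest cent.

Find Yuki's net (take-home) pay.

$2,319.48

Health savings account contribution: $28.70
Taxable wages = $3,554.48 − $28.70 = $3,525.78
Federal income tax: $3,525.78 × 0.1614 = $569.06
State withholding: $3,525.78 × 0.043 = $151.61
Municipal income tax: $3,525.78 × 0.006 = $21.15
State unemployment insurance (employee share): only $183,539.45 − $181,001.41 = $2,538.04 of this check is subject → $2,538.04 × 0.0037 = $9.39
PFL insurance: $3,554.48 × 0.0077 = $27.37
Union dues: $3,554.48 × 0.0573 = $203.67
Roth 401(k) contribution: $3,554.48 × 0.01 = $35.54
Medical insurance premium: $188.51
Total deductions = $28.70 + $569.06 + $151.61 + $21.15 + $9.39 + $27.37 + $203.67 + $35.54 + $188.51 = $1,235.00
Net pay = $3,554.48 − $1,235.00 = $2,319.48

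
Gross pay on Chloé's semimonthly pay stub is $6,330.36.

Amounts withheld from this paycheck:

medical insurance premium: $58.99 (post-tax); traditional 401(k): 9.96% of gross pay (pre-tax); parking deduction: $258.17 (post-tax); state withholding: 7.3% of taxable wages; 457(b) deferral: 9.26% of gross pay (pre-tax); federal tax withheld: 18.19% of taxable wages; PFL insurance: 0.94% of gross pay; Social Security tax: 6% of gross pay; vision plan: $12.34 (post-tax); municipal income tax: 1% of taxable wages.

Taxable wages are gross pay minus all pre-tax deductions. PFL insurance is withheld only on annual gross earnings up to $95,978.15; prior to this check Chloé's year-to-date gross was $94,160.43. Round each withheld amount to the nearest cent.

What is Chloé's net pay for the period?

Traditional 401(k): $6,330.36 × 0.0996 = $630.50
457(b) deferral: $6,330.36 × 0.0926 = $586.19
Pre-tax total = $630.50 + $586.19 = $1,216.69
Taxable wages = $6,330.36 − $1,216.69 = $5,113.67
Federal tax withheld: $5,113.67 × 0.1819 = $930.18
State withholding: $5,113.67 × 0.073 = $373.30
Municipal income tax: $5,113.67 × 0.01 = $51.14
PFL insurance: only $95,978.15 − $94,160.43 = $1,817.72 of this check is subject → $1,817.72 × 0.0094 = $17.09
Social Security tax: $6,330.36 × 0.06 = $379.82
Vision plan: $12.34
Parking deduction: $258.17
Medical insurance premium: $58.99
Total deductions = $630.50 + $586.19 + $930.18 + $373.30 + $51.14 + $17.09 + $379.82 + $12.34 + $258.17 + $58.99 = $3,297.72
Net pay = $6,330.36 − $3,297.72 = $3,032.64

$3,032.64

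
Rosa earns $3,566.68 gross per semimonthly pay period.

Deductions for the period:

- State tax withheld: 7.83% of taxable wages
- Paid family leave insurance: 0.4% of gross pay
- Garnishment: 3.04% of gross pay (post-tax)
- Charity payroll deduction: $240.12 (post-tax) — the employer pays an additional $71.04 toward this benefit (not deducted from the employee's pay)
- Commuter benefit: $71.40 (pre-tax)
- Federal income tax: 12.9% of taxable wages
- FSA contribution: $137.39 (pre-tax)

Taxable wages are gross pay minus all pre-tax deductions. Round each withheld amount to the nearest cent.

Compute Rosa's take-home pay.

Commuter benefit: $71.40
FSA contribution: $137.39
Pre-tax total = $71.40 + $137.39 = $208.79
Taxable wages = $3,566.68 − $208.79 = $3,357.89
State tax withheld: $3,357.89 × 0.0783 = $262.92
Federal income tax: $3,357.89 × 0.129 = $433.17
Paid family leave insurance: $3,566.68 × 0.004 = $14.27
Garnishment: $3,566.68 × 0.0304 = $108.43
Charity payroll deduction: $240.12
(Employer's $71.04 toward charity payroll deduction is not withheld from the employee.)
Total deductions = $71.40 + $137.39 + $262.92 + $433.17 + $14.27 + $108.43 + $240.12 = $1,267.70
Net pay = $3,566.68 − $1,267.70 = $2,298.98

$2,298.98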